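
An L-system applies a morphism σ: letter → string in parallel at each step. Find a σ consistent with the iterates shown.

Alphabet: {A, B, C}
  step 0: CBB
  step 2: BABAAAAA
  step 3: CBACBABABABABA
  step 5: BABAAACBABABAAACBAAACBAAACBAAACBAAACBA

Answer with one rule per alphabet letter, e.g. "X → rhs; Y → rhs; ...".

  step 2 ⇒ step 3: BABAAAAA ⇒ C·BA·C·BA·BA·BA·BA·BA
    A ↦ BA
    B ↦ C
    C ↦ AA  (constrained at step 0)

A->BA, B->C, C->AA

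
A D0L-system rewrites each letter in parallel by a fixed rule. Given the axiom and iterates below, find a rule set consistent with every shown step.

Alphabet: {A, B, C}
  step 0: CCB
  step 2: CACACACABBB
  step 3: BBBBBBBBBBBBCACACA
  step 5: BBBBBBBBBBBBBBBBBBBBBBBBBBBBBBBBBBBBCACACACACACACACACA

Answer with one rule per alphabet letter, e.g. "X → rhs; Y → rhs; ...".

  step 2 ⇒ step 3: CACACACABBB ⇒ BB·B·BB·B·BB·B·BB·B·CA·CA·CA
    A ↦ B
    B ↦ CA
    C ↦ BB

A->B, B->CA, C->BB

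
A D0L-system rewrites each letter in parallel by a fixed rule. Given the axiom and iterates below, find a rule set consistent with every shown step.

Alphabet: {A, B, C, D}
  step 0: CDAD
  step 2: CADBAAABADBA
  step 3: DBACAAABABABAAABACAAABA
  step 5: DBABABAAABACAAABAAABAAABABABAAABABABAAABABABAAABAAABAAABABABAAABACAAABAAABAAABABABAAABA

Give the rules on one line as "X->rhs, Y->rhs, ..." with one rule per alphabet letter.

A->BA, B->AA, C->D, D->CA

  step 2 ⇒ step 3: CADBAAABADBA ⇒ D·BA·CA·AA·BA·BA·BA·AA·BA·CA·AA·BA
    A ↦ BA
    B ↦ AA
    C ↦ D
    D ↦ CA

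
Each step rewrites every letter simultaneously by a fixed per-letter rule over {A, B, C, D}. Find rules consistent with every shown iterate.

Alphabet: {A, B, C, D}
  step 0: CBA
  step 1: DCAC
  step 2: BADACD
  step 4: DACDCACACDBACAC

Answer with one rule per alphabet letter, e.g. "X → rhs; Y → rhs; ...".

  step 1 ⇒ step 2: DCAC ⇒ BA·D·AC·D
    A ↦ AC
    C ↦ D
    D ↦ BA
  step 0 ⇒ step 1: CBA ⇒ D·C·AC
    B ↦ C

A->AC, B->C, C->D, D->BA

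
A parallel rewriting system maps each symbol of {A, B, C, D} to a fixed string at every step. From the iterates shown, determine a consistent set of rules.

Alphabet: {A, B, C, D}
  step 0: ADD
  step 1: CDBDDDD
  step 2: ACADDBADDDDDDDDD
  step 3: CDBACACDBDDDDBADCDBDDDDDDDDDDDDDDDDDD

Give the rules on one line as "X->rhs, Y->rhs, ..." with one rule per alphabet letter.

  step 2 ⇒ step 3: ACADDBADDDDDDDDD ⇒ CDB·ACA·CDB·DD·DD·BAD·CDB·DD·DD·DD·DD·DD·DD·DD·DD·DD
    A ↦ CDB
    B ↦ BAD
    C ↦ ACA
    D ↦ DD

A->CDB, B->BAD, C->ACA, D->DD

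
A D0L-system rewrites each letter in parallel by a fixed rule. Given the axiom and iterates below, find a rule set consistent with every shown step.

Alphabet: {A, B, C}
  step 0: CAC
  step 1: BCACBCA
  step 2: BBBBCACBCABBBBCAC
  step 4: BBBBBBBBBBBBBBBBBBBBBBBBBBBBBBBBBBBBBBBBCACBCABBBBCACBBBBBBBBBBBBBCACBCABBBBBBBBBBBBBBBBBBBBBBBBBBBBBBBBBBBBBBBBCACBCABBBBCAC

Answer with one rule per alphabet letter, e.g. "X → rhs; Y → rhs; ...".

A->C, B->BBB, C->BCA

  step 1 ⇒ step 2: BCACBCA ⇒ BBB·BCA·C·BCA·BBB·BCA·C
    A ↦ C
    B ↦ BBB
    C ↦ BCA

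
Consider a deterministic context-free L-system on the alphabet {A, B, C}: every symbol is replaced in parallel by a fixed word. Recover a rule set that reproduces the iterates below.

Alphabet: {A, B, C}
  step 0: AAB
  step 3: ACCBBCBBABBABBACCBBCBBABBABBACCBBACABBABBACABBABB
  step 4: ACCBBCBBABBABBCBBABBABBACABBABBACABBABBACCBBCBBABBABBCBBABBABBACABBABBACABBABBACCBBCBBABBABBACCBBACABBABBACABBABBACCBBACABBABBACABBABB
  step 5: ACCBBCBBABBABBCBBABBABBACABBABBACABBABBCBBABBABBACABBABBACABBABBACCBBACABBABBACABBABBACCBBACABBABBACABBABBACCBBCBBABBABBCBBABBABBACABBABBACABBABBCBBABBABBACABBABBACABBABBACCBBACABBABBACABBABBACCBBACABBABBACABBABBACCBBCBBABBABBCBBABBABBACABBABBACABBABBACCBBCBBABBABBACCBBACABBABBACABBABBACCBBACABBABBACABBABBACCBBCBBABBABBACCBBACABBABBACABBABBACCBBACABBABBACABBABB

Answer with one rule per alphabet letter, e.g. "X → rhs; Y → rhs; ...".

  step 4 ⇒ step 5: ACCBBCBBABBABBCBBABBABBACABBABBACABBABBACCBBCBBABBABBCBBABBABBACABBABBACABBABBACCBBCBBABBABBACCBBACABBABBACABBABBACCBBACABBABBACABBABB ⇒ AC·CBB·CBB·ABB·ABB·CBB·ABB·ABB·AC·ABB·ABB·AC·ABB·ABB·CBB·ABB·ABB·AC·ABB·ABB·AC·ABB·ABB·AC·CBB·AC·ABB·ABB·AC·ABB·ABB·AC·CBB·AC·ABB·ABB·AC·ABB·ABB·AC·CBB·CBB·ABB·ABB·CBB·ABB·ABB·AC·ABB·ABB·AC·ABB·ABB·CBB·ABB·ABB·AC·ABB·ABB·AC·ABB·ABB·AC·CBB·AC·ABB·ABB·AC·ABB·ABB·AC·CBB·AC·ABB·ABB·AC·ABB·ABB·AC·CBB·CBB·ABB·ABB·CBB·ABB·ABB·AC·ABB·ABB·AC·ABB·ABB·AC·CBB·CBB·ABB·ABB·AC·CBB·AC·ABB·ABB·AC·ABB·ABB·AC·CBB·AC·ABB·ABB·AC·ABB·ABB·AC·CBB·CBB·ABB·ABB·AC·CBB·AC·ABB·ABB·AC·ABB·ABB·AC·CBB·AC·ABB·ABB·AC·ABB·ABB
    A ↦ AC
    B ↦ ABB
    C ↦ CBB

A->AC, B->ABB, C->CBB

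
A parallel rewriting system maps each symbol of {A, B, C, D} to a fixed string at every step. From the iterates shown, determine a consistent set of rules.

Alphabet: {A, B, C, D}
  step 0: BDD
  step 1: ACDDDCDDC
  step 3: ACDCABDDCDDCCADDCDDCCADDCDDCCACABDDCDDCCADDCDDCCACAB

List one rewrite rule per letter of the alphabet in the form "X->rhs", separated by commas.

  step 0 ⇒ step 1: BDD ⇒ ACD·DDC·DDC
    B ↦ ACD
    D ↦ DDC
    A ↦ B  (constrained at step 1)
    C ↦ CA  (constrained at step 1)

A->B, B->ACD, C->CA, D->DDC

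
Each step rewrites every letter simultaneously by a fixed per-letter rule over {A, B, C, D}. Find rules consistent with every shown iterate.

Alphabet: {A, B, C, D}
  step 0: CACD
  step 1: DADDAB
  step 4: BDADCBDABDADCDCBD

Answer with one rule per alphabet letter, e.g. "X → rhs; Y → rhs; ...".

A->D, B->DC, C->DA, D->B

  step 0 ⇒ step 1: CACD ⇒ DA·D·DA·B
    A ↦ D
    C ↦ DA
    D ↦ B
    B ↦ DC  (constrained at step 1)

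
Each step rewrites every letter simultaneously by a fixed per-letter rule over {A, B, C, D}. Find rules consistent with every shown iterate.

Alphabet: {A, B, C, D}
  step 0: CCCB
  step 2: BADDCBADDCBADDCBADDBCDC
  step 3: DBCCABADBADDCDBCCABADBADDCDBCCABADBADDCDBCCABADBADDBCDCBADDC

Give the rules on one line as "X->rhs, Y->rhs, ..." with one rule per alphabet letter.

A->CA, B->DBC, C->DC, D->BAD

  step 2 ⇒ step 3: BADDCBADDCBADDCBADDBCDC ⇒ DBC·CA·BAD·BAD·DC·DBC·CA·BAD·BAD·DC·DBC·CA·BAD·BAD·DC·DBC·CA·BAD·BAD·DBC·DC·BAD·DC
    A ↦ CA
    B ↦ DBC
    C ↦ DC
    D ↦ BAD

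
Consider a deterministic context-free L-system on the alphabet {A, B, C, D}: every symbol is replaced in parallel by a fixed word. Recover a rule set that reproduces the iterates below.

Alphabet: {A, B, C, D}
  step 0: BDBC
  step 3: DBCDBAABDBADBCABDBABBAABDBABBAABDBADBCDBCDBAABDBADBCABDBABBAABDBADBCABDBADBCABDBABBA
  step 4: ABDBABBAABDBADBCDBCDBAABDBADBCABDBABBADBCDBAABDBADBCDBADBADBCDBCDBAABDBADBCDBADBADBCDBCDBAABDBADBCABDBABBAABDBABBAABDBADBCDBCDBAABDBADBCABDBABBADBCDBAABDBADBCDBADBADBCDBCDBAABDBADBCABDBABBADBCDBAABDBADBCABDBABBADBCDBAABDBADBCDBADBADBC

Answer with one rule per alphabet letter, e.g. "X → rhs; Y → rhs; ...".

A->DBC, B->DBA, C->BBA, D->AB

  step 3 ⇒ step 4: DBCDBAABDBADBCABDBABBAABDBABBAABDBADBCDBCDBAABDBADBCABDBABBAABDBADBCABDBADBCABDBABBA ⇒ AB·DBA·BBA·AB·DBA·DBC·DBC·DBA·AB·DBA·DBC·AB·DBA·BBA·DBC·DBA·AB·DBA·DBC·DBA·DBA·DBC·DBC·DBA·AB·DBA·DBC·DBA·DBA·DBC·DBC·DBA·AB·DBA·DBC·AB·DBA·BBA·AB·DBA·BBA·AB·DBA·DBC·DBC·DBA·AB·DBA·DBC·AB·DBA·BBA·DBC·DBA·AB·DBA·DBC·DBA·DBA·DBC·DBC·DBA·AB·DBA·DBC·AB·DBA·BBA·DBC·DBA·AB·DBA·DBC·AB·DBA·BBA·DBC·DBA·AB·DBA·DBC·DBA·DBA·DBC
    A ↦ DBC
    B ↦ DBA
    C ↦ BBA
    D ↦ AB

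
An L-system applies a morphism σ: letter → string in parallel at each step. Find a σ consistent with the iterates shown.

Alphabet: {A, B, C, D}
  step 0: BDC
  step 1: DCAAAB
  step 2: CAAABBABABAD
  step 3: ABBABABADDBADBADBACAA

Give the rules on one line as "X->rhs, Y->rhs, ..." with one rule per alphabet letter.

A->BA, B->D, C->AB, D->CAA

  step 2 ⇒ step 3: CAAABBABABAD ⇒ AB·BA·BA·BA·D·D·BA·D·BA·D·BA·CAA
    A ↦ BA
    B ↦ D
    C ↦ AB
    D ↦ CAA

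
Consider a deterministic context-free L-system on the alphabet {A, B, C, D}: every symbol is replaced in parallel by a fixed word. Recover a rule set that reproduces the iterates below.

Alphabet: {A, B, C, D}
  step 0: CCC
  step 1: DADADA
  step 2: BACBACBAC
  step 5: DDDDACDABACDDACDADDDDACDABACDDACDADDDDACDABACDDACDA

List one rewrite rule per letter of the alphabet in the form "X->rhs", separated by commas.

A->AC, B->DD, C->DA, D->B

  step 1 ⇒ step 2: DADADA ⇒ B·AC·B·AC·B·AC
    A ↦ AC
    D ↦ B
    B ↦ DD  (constrained at step 2)
  step 0 ⇒ step 1: CCC ⇒ DA·DA·DA
    C ↦ DA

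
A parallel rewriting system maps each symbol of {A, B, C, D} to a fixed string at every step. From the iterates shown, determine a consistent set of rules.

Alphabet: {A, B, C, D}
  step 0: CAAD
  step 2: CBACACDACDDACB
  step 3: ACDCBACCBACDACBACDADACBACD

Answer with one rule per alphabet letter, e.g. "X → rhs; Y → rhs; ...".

  step 2 ⇒ step 3: CBACACDACDDACB ⇒ AC·D·CB·AC·CB·AC·DA·CB·AC·DA·DA·CB·AC·D
    A ↦ CB
    B ↦ D
    C ↦ AC
    D ↦ DA

A->CB, B->D, C->AC, D->DA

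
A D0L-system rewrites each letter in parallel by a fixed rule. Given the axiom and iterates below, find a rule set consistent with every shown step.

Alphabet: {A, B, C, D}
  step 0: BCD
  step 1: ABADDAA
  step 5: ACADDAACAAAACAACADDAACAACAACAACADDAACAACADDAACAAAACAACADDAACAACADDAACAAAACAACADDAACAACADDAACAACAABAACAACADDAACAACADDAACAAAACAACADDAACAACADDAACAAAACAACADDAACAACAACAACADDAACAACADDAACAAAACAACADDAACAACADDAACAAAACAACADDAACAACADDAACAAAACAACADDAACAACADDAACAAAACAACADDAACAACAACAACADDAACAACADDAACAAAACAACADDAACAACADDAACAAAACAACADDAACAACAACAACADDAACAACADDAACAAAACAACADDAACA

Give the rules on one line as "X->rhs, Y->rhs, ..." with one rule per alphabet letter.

A->ACA, B->ABA, C->DDA, D->A

  step 0 ⇒ step 1: BCD ⇒ ABA·DDA·A
    B ↦ ABA
    C ↦ DDA
    D ↦ A
    A ↦ ACA  (constrained at step 1)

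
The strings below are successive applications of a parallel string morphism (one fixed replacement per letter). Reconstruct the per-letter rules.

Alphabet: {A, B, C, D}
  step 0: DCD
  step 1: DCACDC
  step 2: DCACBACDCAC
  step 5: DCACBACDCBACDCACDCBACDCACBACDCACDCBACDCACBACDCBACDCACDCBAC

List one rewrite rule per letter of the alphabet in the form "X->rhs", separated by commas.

A->B, B->DC, C->AC, D->DC

  step 1 ⇒ step 2: DCACDC ⇒ DC·AC·B·AC·DC·AC
    A ↦ B
    C ↦ AC
    D ↦ DC
    B ↦ DC  (constrained at step 2)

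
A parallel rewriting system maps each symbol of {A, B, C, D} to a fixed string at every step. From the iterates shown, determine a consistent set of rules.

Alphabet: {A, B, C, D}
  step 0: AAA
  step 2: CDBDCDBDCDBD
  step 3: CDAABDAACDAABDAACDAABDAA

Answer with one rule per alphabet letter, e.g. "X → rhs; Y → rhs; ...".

  step 2 ⇒ step 3: CDBDCDBDCDBD ⇒ CD·AA·BD·AA·CD·AA·BD·AA·CD·AA·BD·AA
    B ↦ BD
    C ↦ CD
    D ↦ AA
    A ↦ CB  (constrained at step 0)

A->CB, B->BD, C->CD, D->AA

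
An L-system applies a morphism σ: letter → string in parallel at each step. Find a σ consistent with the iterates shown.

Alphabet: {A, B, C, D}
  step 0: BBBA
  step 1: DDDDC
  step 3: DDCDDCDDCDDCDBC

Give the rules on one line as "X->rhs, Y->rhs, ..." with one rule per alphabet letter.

  step 0 ⇒ step 1: BBBA ⇒ D·D·D·DC
    A ↦ DC
    B ↦ D
    C ↦ BC  (constrained at step 1)
    D ↦ BA  (constrained at step 1)

A->DC, B->D, C->BC, D->BA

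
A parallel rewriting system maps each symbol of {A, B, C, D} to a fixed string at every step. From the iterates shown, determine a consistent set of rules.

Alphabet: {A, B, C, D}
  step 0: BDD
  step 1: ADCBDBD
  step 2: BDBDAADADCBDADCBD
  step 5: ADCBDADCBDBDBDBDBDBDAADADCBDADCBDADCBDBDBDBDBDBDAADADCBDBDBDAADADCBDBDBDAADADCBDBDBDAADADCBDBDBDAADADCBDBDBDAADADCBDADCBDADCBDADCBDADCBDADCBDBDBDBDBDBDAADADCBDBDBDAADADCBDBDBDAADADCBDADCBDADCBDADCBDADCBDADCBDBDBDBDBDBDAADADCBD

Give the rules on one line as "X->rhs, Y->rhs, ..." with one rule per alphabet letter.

A->BD, B->ADC, C->AAD, D->BD

  step 1 ⇒ step 2: ADCBDBD ⇒ BD·BD·AAD·ADC·BD·ADC·BD
    A ↦ BD
    B ↦ ADC
    C ↦ AAD
    D ↦ BD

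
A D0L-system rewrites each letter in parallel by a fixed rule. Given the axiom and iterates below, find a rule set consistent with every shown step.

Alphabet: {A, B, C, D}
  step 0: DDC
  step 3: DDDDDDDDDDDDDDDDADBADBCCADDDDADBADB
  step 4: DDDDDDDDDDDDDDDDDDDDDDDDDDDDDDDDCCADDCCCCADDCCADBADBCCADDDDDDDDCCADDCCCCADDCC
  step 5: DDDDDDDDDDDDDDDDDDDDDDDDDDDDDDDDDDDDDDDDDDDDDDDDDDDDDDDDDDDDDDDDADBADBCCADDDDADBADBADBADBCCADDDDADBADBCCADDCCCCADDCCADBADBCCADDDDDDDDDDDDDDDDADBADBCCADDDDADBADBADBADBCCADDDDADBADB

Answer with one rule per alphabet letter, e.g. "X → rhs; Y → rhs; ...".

  step 4 ⇒ step 5: DDDDDDDDDDDDDDDDDDDDDDDDDDDDDDDDCCADDCCCCADDCCADBADBCCADDDDDDDDCCADDCCCCADDCC ⇒ DD·DD·DD·DD·DD·DD·DD·DD·DD·DD·DD·DD·DD·DD·DD·DD·DD·DD·DD·DD·DD·DD·DD·DD·DD·DD·DD·DD·DD·DD·DD·DD·ADB·ADB·CCA·DD·DD·ADB·ADB·ADB·ADB·CCA·DD·DD·ADB·ADB·CCA·DD·CC·CCA·DD·CC·ADB·ADB·CCA·DD·DD·DD·DD·DD·DD·DD·DD·ADB·ADB·CCA·DD·DD·ADB·ADB·ADB·ADB·CCA·DD·DD·ADB·ADB
    A ↦ CCA
    B ↦ CC
    C ↦ ADB
    D ↦ DD

A->CCA, B->CC, C->ADB, D->DD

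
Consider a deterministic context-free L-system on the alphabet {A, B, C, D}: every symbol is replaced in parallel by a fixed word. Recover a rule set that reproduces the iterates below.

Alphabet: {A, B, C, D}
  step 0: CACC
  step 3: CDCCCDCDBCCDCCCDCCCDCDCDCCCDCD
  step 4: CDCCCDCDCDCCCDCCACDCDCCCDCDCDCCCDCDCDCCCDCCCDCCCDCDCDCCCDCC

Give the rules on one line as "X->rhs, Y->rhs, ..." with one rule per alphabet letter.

  step 3 ⇒ step 4: CDCCCDCDBCCDCCCDCCCDCDCDCCCDCD ⇒ CD·CC·CD·CD·CD·CC·CD·CC·A·CD·CD·CC·CD·CD·CD·CC·CD·CD·CD·CC·CD·CC·CD·CC·CD·CD·CD·CC·CD·CC
    B ↦ A
    C ↦ CD
    D ↦ CC
    A ↦ BC  (constrained at step 0)

A->BC, B->A, C->CD, D->CC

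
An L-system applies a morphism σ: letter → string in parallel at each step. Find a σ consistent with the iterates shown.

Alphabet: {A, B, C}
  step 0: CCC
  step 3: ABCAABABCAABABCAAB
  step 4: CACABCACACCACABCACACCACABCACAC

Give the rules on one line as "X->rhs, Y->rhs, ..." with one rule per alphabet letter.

A->CA, B->C, C->AB

  step 3 ⇒ step 4: ABCAABABCAABABCAAB ⇒ CA·C·AB·CA·CA·C·CA·C·AB·CA·CA·C·CA·C·AB·CA·CA·C
    A ↦ CA
    B ↦ C
    C ↦ AB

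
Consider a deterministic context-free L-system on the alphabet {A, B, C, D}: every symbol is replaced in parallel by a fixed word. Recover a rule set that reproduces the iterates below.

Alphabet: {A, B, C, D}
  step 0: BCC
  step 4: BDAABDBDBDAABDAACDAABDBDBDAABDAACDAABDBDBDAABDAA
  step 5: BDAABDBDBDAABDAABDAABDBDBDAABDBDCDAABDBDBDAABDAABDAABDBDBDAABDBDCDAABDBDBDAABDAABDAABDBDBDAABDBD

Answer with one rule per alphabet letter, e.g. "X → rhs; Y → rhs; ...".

  step 4 ⇒ step 5: BDAABDBDBDAABDAACDAABDBDBDAABDAACDAABDBDBDAABDAA ⇒ BD·AA·BD·BD·BD·AA·BD·AA·BD·AA·BD·BD·BD·AA·BD·BD·CD·AA·BD·BD·BD·AA·BD·AA·BD·AA·BD·BD·BD·AA·BD·BD·CD·AA·BD·BD·BD·AA·BD·AA·BD·AA·BD·BD·BD·AA·BD·BD
    A ↦ BD
    B ↦ BD
    C ↦ CD
    D ↦ AA

A->BD, B->BD, C->CD, D->AA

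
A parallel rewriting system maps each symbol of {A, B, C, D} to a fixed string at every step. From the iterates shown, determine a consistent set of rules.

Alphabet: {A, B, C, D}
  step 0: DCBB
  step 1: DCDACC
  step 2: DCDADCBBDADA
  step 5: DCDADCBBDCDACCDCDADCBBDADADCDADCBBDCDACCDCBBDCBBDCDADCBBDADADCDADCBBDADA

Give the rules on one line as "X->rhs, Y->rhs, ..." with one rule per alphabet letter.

  step 1 ⇒ step 2: DCDACC ⇒ DC·DA·DC·BB·DA·DA
    A ↦ BB
    C ↦ DA
    D ↦ DC
  step 0 ⇒ step 1: DCBB ⇒ DC·DA·C·C
    B ↦ C

A->BB, B->C, C->DA, D->DC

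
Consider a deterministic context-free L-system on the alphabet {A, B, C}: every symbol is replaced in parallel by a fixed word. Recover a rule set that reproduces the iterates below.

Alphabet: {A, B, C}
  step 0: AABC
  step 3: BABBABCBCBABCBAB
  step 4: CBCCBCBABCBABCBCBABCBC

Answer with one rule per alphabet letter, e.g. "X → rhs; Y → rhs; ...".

  step 3 ⇒ step 4: BABBABCBCBABCBAB ⇒ C·B·C·C·B·C·BAB·C·BAB·C·B·C·BAB·C·B·C
    A ↦ B
    B ↦ C
    C ↦ BAB

A->B, B->C, C->BAB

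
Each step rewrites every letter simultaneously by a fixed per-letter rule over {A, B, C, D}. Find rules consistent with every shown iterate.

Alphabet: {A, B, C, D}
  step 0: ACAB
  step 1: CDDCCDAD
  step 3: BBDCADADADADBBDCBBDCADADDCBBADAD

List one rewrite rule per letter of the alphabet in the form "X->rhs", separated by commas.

  step 0 ⇒ step 1: ACAB ⇒ CD·DC·CD·AD
    A ↦ CD
    B ↦ AD
    C ↦ DC
    D ↦ BB  (constrained at step 1)

A->CD, B->AD, C->DC, D->BB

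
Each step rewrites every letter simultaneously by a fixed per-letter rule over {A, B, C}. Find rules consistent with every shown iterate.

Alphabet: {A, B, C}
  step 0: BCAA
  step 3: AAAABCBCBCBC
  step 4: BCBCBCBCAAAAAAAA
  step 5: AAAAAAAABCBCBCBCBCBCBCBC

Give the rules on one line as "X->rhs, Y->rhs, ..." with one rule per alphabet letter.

  step 4 ⇒ step 5: BCBCBCBCAAAAAAAA ⇒ A·A·A·A·A·A·A·A·BC·BC·BC·BC·BC·BC·BC·BC
    A ↦ BC
    B ↦ A
    C ↦ A

A->BC, B->A, C->A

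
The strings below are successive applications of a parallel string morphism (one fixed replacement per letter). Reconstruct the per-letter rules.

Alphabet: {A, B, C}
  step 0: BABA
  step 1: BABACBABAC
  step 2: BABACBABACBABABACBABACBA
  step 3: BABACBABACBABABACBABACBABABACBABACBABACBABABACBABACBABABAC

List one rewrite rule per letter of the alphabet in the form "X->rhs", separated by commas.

  step 2 ⇒ step 3: BABACBABACBABABACBABACBA ⇒ BAB·AC·BAB·AC·BA·BAB·AC·BAB·AC·BA·BAB·AC·BAB·AC·BAB·AC·BA·BAB·AC·BAB·AC·BA·BAB·AC
    A ↦ AC
    B ↦ BAB
    C ↦ BA

A->AC, B->BAB, C->BA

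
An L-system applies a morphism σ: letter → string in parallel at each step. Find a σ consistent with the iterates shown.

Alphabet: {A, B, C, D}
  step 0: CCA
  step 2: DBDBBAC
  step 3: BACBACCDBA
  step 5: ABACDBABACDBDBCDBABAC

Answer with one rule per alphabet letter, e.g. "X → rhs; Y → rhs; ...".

A->DB, B->C, C->A, D->BA

  step 2 ⇒ step 3: DBDBBAC ⇒ BA·C·BA·C·C·DB·A
    A ↦ DB
    B ↦ C
    C ↦ A
    D ↦ BA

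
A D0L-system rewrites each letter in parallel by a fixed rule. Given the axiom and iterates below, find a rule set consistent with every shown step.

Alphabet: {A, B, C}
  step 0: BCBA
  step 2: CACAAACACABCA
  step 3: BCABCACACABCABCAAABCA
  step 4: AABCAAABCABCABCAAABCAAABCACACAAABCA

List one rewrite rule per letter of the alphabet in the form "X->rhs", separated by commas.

  step 3 ⇒ step 4: BCABCACACABCABCAAABCA ⇒ AA·B·CA·AA·B·CA·B·CA·B·CA·AA·B·CA·AA·B·CA·CA·CA·AA·B·CA
    A ↦ CA
    B ↦ AA
    C ↦ B

A->CA, B->AA, C->B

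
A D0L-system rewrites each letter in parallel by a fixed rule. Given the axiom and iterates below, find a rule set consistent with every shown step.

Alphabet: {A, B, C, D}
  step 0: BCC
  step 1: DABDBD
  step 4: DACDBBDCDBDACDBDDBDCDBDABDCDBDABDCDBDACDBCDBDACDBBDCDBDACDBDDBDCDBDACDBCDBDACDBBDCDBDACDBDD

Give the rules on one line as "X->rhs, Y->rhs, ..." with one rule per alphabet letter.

A->DD, B->DA, C->BD, D->CDB

  step 0 ⇒ step 1: BCC ⇒ DA·BD·BD
    B ↦ DA
    C ↦ BD
    A ↦ DD  (constrained at step 1)
    D ↦ CDB  (constrained at step 1)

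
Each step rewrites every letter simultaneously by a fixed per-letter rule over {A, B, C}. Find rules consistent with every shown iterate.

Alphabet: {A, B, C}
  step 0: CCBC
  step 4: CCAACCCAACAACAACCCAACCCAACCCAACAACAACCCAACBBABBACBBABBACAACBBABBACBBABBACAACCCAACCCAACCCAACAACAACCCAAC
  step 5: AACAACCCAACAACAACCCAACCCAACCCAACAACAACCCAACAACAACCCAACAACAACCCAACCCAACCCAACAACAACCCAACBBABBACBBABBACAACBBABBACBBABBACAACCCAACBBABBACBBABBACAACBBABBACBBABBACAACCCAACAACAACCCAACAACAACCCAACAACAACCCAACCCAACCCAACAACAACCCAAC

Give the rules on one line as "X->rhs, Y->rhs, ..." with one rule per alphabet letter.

  step 4 ⇒ step 5: CCAACCCAACAACAACCCAACCCAACCCAACAACAACCCAACBBABBACBBABBACAACBBABBACBBABBACAACCCAACCCAACCCAACAACAACCCAAC ⇒ AAC·AAC·C·C·AAC·AAC·AAC·C·C·AAC·C·C·AAC·C·C·AAC·AAC·AAC·C·C·AAC·AAC·AAC·C·C·AAC·AAC·AAC·C·C·AAC·C·C·AAC·C·C·AAC·AAC·AAC·C·C·AAC·BBA·BBA·C·BBA·BBA·C·AAC·BBA·BBA·C·BBA·BBA·C·AAC·C·C·AAC·BBA·BBA·C·BBA·BBA·C·AAC·BBA·BBA·C·BBA·BBA·C·AAC·C·C·AAC·AAC·AAC·C·C·AAC·AAC·AAC·C·C·AAC·AAC·AAC·C·C·AAC·C·C·AAC·C·C·AAC·AAC·AAC·C·C·AAC
    A ↦ C
    B ↦ BBA
    C ↦ AAC

A->C, B->BBA, C->AAC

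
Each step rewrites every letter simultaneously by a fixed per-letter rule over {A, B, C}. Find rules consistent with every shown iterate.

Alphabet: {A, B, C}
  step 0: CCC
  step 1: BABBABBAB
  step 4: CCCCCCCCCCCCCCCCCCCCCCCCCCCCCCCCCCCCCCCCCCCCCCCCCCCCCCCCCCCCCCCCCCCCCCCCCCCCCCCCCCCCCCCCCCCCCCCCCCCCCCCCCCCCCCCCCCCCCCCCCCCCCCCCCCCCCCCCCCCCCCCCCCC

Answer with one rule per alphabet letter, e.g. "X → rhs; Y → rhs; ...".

A->C, B->CCC, C->BAB

  step 0 ⇒ step 1: CCC ⇒ BAB·BAB·BAB
    C ↦ BAB
    A ↦ C  (constrained at step 1)
    B ↦ CCC  (constrained at step 1)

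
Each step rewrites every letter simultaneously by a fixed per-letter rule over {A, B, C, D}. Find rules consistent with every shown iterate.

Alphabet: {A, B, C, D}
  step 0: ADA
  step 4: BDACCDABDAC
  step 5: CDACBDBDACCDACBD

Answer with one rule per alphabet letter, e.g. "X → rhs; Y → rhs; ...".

A->C, B->CD, C->BD, D->A

  step 4 ⇒ step 5: BDACCDABDAC ⇒ CD·A·C·BD·BD·A·C·CD·A·C·BD
    A ↦ C
    B ↦ CD
    C ↦ BD
    D ↦ A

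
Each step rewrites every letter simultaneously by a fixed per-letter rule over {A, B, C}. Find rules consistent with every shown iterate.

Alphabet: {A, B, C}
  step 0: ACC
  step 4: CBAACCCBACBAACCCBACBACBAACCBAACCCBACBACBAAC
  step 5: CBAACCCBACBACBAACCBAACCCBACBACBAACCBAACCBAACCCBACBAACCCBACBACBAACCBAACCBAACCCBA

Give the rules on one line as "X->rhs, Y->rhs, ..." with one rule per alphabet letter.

A->C, B->A, C->CBA

  step 4 ⇒ step 5: CBAACCCBACBAACCCBACBACBAACCBAACCCBACBACBAAC ⇒ CBA·A·C·C·CBA·CBA·CBA·A·C·CBA·A·C·C·CBA·CBA·CBA·A·C·CBA·A·C·CBA·A·C·C·CBA·CBA·A·C·C·CBA·CBA·CBA·A·C·CBA·A·C·CBA·A·C·C·CBA
    A ↦ C
    B ↦ A
    C ↦ CBA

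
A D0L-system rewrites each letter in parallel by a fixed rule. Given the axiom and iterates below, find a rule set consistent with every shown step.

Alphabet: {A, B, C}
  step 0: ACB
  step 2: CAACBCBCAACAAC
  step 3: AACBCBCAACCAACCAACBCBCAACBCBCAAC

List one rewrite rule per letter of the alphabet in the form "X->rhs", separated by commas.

  step 2 ⇒ step 3: CAACBCBCAACAAC ⇒ AAC·BC·BC·AAC·C·AAC·C·AAC·BC·BC·AAC·BC·BC·AAC
    A ↦ BC
    B ↦ C
    C ↦ AAC

A->BC, B->C, C->AAC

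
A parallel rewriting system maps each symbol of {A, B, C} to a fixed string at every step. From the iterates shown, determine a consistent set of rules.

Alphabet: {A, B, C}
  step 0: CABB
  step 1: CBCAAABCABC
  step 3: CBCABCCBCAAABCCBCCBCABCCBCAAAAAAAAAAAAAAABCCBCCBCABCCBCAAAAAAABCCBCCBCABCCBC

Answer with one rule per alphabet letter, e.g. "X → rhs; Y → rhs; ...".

  step 0 ⇒ step 1: CABB ⇒ CBC·AA·ABC·ABC
    A ↦ AA
    B ↦ ABC
    C ↦ CBC

A->AA, B->ABC, C->CBC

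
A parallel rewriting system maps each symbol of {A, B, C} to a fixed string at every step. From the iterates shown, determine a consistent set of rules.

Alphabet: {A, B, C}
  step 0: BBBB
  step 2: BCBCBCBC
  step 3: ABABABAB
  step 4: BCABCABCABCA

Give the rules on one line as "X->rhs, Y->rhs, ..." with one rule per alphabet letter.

A->BC, B->A, C->B

  step 3 ⇒ step 4: ABABABAB ⇒ BC·A·BC·A·BC·A·BC·A
    A ↦ BC
    B ↦ A
  step 2 ⇒ step 3: BCBCBCBC ⇒ A·B·A·B·A·B·A·B
    C ↦ B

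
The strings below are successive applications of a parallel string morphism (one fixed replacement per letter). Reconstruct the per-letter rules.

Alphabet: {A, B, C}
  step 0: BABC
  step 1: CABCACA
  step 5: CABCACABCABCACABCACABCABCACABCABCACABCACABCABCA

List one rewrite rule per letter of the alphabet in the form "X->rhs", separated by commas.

A->B, B->CA, C->CA

  step 0 ⇒ step 1: BABC ⇒ CA·B·CA·CA
    A ↦ B
    B ↦ CA
    C ↦ CA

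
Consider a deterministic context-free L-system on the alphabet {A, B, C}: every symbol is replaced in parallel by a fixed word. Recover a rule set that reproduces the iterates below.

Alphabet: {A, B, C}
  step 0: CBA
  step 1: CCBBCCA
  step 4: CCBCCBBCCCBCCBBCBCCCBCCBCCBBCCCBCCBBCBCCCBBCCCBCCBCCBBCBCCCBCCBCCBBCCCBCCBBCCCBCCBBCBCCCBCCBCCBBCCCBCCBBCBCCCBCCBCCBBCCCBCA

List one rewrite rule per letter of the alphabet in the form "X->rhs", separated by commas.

A->CA, B->BC, C->CCB

  step 0 ⇒ step 1: CBA ⇒ CCB·BC·CA
    A ↦ CA
    B ↦ BC
    C ↦ CCB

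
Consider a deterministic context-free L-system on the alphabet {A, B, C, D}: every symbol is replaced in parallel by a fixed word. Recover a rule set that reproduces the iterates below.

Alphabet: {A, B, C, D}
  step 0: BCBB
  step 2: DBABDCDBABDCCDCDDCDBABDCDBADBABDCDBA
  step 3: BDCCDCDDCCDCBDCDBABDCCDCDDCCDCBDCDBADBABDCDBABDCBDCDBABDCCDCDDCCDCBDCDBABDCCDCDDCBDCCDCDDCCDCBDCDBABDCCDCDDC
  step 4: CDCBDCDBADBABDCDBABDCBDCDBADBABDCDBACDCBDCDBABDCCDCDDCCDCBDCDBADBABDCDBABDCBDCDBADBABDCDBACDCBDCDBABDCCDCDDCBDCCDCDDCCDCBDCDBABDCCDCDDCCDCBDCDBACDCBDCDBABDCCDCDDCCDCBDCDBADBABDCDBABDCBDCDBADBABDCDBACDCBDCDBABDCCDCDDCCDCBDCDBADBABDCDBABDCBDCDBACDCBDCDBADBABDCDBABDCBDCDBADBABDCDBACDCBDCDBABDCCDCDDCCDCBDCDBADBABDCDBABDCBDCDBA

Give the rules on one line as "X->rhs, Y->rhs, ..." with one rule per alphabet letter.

A->DDC, B->CDC, C->DBA, D->BDC

  step 3 ⇒ step 4: BDCCDCDDCCDCBDCDBABDCCDCDDCCDCBDCDBADBABDCDBABDCBDCDBABDCCDCDDCCDCBDCDBABDCCDCDDCBDCCDCDDCCDCBDCDBABDCCDCDDC ⇒ CDC·BDC·DBA·DBA·BDC·DBA·BDC·BDC·DBA·DBA·BDC·DBA·CDC·BDC·DBA·BDC·CDC·DDC·CDC·BDC·DBA·DBA·BDC·DBA·BDC·BDC·DBA·DBA·BDC·DBA·CDC·BDC·DBA·BDC·CDC·DDC·BDC·CDC·DDC·CDC·BDC·DBA·BDC·CDC·DDC·CDC·BDC·DBA·CDC·BDC·DBA·BDC·CDC·DDC·CDC·BDC·DBA·DBA·BDC·DBA·BDC·BDC·DBA·DBA·BDC·DBA·CDC·BDC·DBA·BDC·CDC·DDC·CDC·BDC·DBA·DBA·BDC·DBA·BDC·BDC·DBA·CDC·BDC·DBA·DBA·BDC·DBA·BDC·BDC·DBA·DBA·BDC·DBA·CDC·BDC·DBA·BDC·CDC·DDC·CDC·BDC·DBA·DBA·BDC·DBA·BDC·BDC·DBA
    A ↦ DDC
    B ↦ CDC
    C ↦ DBA
    D ↦ BDC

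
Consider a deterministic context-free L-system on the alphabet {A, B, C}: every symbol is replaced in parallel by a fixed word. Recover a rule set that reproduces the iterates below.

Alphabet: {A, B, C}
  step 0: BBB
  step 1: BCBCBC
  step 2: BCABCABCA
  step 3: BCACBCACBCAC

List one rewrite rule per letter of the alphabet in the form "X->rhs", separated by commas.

A->C, B->BC, C->A

  step 2 ⇒ step 3: BCABCABCA ⇒ BC·A·C·BC·A·C·BC·A·C
    A ↦ C
    B ↦ BC
    C ↦ A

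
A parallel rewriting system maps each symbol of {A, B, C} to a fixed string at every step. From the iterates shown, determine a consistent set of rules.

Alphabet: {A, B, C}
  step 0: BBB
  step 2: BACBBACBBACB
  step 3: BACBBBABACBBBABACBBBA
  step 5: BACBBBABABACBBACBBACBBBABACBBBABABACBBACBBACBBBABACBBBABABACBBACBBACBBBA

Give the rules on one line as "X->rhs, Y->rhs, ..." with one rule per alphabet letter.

A->CB, B->BA, C->B

  step 2 ⇒ step 3: BACBBACBBACB ⇒ BA·CB·B·BA·BA·CB·B·BA·BA·CB·B·BA
    A ↦ CB
    B ↦ BA
    C ↦ B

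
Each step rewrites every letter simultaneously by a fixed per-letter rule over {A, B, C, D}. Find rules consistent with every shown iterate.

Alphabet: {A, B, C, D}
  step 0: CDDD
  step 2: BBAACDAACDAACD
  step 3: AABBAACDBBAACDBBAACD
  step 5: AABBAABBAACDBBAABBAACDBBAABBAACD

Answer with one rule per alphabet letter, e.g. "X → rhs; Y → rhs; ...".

  step 2 ⇒ step 3: BBAACDAACDAACD ⇒ A·A·B·B·AA·CD·B·B·AA·CD·B·B·AA·CD
    A ↦ B
    B ↦ A
    C ↦ AA
    D ↦ CD

A->B, B->A, C->AA, D->CD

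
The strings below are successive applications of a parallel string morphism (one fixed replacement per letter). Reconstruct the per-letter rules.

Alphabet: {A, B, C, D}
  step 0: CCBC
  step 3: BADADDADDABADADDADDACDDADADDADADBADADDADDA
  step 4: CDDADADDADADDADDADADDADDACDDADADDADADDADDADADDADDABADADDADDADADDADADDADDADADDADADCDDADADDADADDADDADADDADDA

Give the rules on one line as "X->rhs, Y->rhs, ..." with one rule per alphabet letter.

  step 3 ⇒ step 4: BADADDADDABADADDADDACDDADADDADADBADADDADDA ⇒ CD·DA·DAD·DA·DAD·DAD·DA·DAD·DAD·DA·CD·DA·DAD·DA·DAD·DAD·DA·DAD·DAD·DA·BA·DAD·DAD·DA·DAD·DA·DAD·DAD·DA·DAD·DA·DAD·CD·DA·DAD·DA·DAD·DAD·DA·DAD·DAD·DA
    A ↦ DA
    B ↦ CD
    C ↦ BA
    D ↦ DAD

A->DA, B->CD, C->BA, D->DAD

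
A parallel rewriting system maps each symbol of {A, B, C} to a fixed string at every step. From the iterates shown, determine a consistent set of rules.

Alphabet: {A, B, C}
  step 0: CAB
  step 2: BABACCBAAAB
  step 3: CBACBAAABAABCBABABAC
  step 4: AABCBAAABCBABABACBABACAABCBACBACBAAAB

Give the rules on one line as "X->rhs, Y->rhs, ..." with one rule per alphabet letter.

  step 3 ⇒ step 4: CBACBAAABAABCBABABAC ⇒ AAB·C·BA·AAB·C·BA·BA·BA·C·BA·BA·C·AAB·C·BA·C·BA·C·BA·AAB
    A ↦ BA
    B ↦ C
    C ↦ AAB

A->BA, B->C, C->AAB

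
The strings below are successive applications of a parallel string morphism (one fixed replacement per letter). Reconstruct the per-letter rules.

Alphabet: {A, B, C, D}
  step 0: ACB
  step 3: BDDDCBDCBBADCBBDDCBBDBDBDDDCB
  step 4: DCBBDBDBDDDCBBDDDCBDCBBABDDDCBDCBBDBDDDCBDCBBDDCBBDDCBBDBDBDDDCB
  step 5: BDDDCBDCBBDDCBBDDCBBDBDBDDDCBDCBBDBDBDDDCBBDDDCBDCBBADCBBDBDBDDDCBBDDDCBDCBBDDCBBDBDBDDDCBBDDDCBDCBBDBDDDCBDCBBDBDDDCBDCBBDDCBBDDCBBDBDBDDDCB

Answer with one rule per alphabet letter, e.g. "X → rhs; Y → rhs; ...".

  step 4 ⇒ step 5: DCBBDBDBDDDCBBDDDCBDCBBABDDDCBDCBBDBDDDCBDCBBDDCBBDDCBBDBDBDDDCB ⇒ BD·D·DCB·DCB·BD·DCB·BD·DCB·BD·BD·BD·D·DCB·DCB·BD·BD·BD·D·DCB·BD·D·DCB·DCB·BA·DCB·BD·BD·BD·D·DCB·BD·D·DCB·DCB·BD·DCB·BD·BD·BD·D·DCB·BD·D·DCB·DCB·BD·BD·D·DCB·DCB·BD·BD·D·DCB·DCB·BD·DCB·BD·DCB·BD·BD·BD·D·DCB
    A ↦ BA
    B ↦ DCB
    C ↦ D
    D ↦ BD

A->BA, B->DCB, C->D, D->BD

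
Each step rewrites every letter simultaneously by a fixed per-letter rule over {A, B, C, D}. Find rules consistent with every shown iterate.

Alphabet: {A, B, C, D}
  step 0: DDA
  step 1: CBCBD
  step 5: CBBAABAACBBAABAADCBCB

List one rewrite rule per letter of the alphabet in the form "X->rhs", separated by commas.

A->D, B->A, C->BA, D->CB

  step 0 ⇒ step 1: DDA ⇒ CB·CB·D
    A ↦ D
    D ↦ CB
    B ↦ A  (constrained at step 1)
    C ↦ BA  (constrained at step 1)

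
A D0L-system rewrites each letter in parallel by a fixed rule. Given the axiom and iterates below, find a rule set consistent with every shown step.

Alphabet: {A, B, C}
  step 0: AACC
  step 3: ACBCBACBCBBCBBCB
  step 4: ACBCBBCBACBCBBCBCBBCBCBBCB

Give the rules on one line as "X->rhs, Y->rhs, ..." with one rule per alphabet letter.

  step 3 ⇒ step 4: ACBCBACBCBBCBBCB ⇒ AC·B·CB·B·CB·AC·B·CB·B·CB·CB·B·CB·CB·B·CB
    A ↦ AC
    B ↦ CB
    C ↦ B

A->AC, B->CB, C->B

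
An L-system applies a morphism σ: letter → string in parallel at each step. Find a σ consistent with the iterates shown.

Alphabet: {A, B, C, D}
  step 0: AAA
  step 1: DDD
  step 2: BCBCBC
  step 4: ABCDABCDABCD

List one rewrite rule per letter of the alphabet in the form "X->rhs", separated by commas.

A->D, B->CD, C->A, D->BC

  step 1 ⇒ step 2: DDD ⇒ BC·BC·BC
    D ↦ BC
  step 0 ⇒ step 1: AAA ⇒ D·D·D
    A ↦ D
    B ↦ CD  (constrained at step 2)
    C ↦ A  (constrained at step 2)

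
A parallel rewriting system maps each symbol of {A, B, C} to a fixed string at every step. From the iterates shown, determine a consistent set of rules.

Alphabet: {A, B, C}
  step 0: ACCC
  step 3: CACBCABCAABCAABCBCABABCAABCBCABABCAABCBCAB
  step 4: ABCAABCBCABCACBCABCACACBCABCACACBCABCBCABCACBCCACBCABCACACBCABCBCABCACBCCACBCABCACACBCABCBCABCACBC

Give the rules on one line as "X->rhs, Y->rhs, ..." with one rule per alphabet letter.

  step 3 ⇒ step 4: CACBCABCAABCAABCBCABABCAABCBCABABCAABCBCAB ⇒ AB·CA·AB·CBC·AB·CA·CBC·AB·CA·CA·CBC·AB·CA·CA·CBC·AB·CBC·AB·CA·CBC·CA·CBC·AB·CA·CA·CBC·AB·CBC·AB·CA·CBC·CA·CBC·AB·CA·CA·CBC·AB·CBC·AB·CA·CBC
    A ↦ CA
    B ↦ CBC
    C ↦ AB

A->CA, B->CBC, C->AB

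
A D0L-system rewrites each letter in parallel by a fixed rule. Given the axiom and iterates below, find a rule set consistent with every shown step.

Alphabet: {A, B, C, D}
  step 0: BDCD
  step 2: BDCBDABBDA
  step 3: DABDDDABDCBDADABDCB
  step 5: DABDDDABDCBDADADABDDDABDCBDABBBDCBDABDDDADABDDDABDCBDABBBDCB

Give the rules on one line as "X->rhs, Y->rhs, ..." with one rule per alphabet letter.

A->DCB, B->DA, C->DD, D->B

  step 2 ⇒ step 3: BDCBDABBDA ⇒ DA·B·DD·DA·B·DCB·DA·DA·B·DCB
    A ↦ DCB
    B ↦ DA
    C ↦ DD
    D ↦ B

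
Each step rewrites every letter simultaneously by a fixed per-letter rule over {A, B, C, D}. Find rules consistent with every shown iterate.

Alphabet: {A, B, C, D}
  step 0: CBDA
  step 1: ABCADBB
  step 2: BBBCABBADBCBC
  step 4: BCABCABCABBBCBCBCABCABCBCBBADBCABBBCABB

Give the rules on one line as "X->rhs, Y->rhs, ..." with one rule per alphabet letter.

  step 1 ⇒ step 2: ABCADBB ⇒ BB·BC·A·BB·AD·BC·BC
    A ↦ BB
    B ↦ BC
    C ↦ A
    D ↦ AD

A->BB, B->BC, C->A, D->AD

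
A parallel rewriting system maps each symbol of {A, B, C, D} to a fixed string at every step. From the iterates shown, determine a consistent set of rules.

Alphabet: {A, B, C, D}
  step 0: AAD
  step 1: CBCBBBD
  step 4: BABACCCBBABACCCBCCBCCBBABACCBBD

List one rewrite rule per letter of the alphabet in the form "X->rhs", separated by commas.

A->CB, B->C, C->BA, D->BBD

  step 0 ⇒ step 1: AAD ⇒ CB·CB·BBD
    A ↦ CB
    D ↦ BBD
    B ↦ C  (constrained at step 1)
    C ↦ BA  (constrained at step 1)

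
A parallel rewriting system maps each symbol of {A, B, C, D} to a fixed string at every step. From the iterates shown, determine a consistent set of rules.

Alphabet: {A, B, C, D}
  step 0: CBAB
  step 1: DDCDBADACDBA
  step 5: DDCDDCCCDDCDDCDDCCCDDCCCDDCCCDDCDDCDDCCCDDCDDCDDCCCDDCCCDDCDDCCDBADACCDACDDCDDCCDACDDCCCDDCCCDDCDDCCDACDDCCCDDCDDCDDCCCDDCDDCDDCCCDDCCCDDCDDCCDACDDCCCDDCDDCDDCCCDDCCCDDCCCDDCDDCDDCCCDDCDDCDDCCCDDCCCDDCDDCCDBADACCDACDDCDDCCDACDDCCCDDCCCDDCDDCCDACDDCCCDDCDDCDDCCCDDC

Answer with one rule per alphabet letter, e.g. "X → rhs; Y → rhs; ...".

A->DAC, B->DBA, C->DDC, D->C

  step 0 ⇒ step 1: CBAB ⇒ DDC·DBA·DAC·DBA
    A ↦ DAC
    B ↦ DBA
    C ↦ DDC
    D ↦ C  (constrained at step 1)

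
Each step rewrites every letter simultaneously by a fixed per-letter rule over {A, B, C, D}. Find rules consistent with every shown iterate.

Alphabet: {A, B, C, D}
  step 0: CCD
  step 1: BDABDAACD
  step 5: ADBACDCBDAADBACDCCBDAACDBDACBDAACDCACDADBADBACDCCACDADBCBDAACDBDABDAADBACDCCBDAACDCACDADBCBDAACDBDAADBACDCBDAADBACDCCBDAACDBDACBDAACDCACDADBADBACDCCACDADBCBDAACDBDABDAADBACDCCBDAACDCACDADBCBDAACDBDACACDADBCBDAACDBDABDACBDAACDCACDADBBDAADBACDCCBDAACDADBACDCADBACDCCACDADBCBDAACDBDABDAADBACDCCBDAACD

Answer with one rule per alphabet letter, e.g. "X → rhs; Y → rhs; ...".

  step 0 ⇒ step 1: CCD ⇒ BDA·BDA·ACD
    C ↦ BDA
    D ↦ ACD
    A ↦ C  (constrained at step 1)
    B ↦ ADB  (constrained at step 1)

A->C, B->ADB, C->BDA, D->ACD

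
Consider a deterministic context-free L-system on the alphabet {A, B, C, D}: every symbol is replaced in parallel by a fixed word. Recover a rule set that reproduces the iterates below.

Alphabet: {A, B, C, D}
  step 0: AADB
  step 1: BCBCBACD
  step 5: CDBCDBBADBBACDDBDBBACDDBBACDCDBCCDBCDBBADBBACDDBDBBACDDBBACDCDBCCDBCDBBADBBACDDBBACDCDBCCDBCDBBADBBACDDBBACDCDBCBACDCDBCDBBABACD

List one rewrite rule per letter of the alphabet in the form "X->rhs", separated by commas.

A->BC, B->CD, C->DB, D->BA

  step 0 ⇒ step 1: AADB ⇒ BC·BC·BA·CD
    A ↦ BC
    B ↦ CD
    D ↦ BA
    C ↦ DB  (constrained at step 1)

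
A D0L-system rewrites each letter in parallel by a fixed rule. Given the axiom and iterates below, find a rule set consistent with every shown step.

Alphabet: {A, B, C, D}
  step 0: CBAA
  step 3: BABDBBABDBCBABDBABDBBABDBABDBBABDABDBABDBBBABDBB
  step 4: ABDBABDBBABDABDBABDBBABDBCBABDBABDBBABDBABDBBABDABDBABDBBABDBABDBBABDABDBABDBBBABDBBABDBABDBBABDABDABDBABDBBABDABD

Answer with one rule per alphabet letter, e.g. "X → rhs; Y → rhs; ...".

A->B, B->ABD, C->BCB, D->BB

  step 3 ⇒ step 4: BABDBBABDBCBABDBABDBBABDBABDBBABDABDBABDBBBABDBB ⇒ ABD·B·ABD·BB·ABD·ABD·B·ABD·BB·ABD·BCB·ABD·B·ABD·BB·ABD·B·ABD·BB·ABD·ABD·B·ABD·BB·ABD·B·ABD·BB·ABD·ABD·B·ABD·BB·B·ABD·BB·ABD·B·ABD·BB·ABD·ABD·ABD·B·ABD·BB·ABD·ABD
    A ↦ B
    B ↦ ABD
    C ↦ BCB
    D ↦ BB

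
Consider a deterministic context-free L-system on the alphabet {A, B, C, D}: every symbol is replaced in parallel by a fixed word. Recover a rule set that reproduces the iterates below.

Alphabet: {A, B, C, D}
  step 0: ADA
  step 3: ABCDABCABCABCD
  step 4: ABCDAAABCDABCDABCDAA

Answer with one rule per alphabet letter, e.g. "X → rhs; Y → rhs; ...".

  step 3 ⇒ step 4: ABCDABCABCABCD ⇒ AB·C·D·AA·AB·C·D·AB·C·D·AB·C·D·AA
    A ↦ AB
    B ↦ C
    C ↦ D
    D ↦ AA

A->AB, B->C, C->D, D->AA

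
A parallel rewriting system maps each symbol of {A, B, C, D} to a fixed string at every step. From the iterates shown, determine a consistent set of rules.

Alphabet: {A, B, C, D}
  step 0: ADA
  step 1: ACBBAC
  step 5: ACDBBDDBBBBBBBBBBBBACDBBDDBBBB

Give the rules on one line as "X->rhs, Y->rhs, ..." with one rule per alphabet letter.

A->AC, B->D, C->D, D->BB

  step 0 ⇒ step 1: ADA ⇒ AC·BB·AC
    A ↦ AC
    D ↦ BB
    B ↦ D  (constrained at step 1)
    C ↦ D  (constrained at step 1)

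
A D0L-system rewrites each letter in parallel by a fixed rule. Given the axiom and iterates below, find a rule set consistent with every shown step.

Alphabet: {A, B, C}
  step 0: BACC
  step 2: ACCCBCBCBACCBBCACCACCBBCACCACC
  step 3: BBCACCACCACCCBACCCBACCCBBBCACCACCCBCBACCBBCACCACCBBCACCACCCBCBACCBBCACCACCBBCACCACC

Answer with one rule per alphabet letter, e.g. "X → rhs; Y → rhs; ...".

  step 2 ⇒ step 3: ACCCBCBCBACCBBCACCACCBBCACCACC ⇒ BBC·ACC·ACC·ACC·CB·ACC·CB·ACC·CB·BBC·ACC·ACC·CB·CB·ACC·BBC·ACC·ACC·BBC·ACC·ACC·CB·CB·ACC·BBC·ACC·ACC·BBC·ACC·ACC
    A ↦ BBC
    B ↦ CB
    C ↦ ACC

A->BBC, B->CB, C->ACC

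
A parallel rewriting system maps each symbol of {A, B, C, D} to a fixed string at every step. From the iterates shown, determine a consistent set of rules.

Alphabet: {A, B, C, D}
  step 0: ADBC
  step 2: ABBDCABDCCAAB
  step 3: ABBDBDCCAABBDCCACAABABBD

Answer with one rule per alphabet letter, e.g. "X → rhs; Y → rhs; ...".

  step 2 ⇒ step 3: ABBDCABDCCAAB ⇒ AB·BD·BD·C·CA·AB·BD·C·CA·CA·AB·AB·BD
    A ↦ AB
    B ↦ BD
    C ↦ CA
    D ↦ C

A->AB, B->BD, C->CA, D->C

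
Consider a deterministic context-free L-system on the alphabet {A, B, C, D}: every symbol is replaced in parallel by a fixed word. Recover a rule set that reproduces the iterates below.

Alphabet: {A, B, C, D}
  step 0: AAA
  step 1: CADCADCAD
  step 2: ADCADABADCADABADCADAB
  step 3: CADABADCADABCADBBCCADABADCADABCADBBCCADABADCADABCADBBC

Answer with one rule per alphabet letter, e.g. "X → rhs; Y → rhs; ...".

  step 2 ⇒ step 3: ADCADABADCADABADCADAB ⇒ CAD·AB·AD·CAD·AB·CAD·BBC·CAD·AB·AD·CAD·AB·CAD·BBC·CAD·AB·AD·CAD·AB·CAD·BBC
    A ↦ CAD
    B ↦ BBC
    C ↦ AD
    D ↦ AB

A->CAD, B->BBC, C->AD, D->AB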